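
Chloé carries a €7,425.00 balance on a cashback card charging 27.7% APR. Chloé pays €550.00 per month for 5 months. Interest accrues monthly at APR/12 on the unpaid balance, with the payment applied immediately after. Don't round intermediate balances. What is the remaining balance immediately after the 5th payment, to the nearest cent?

Monthly rate r = 27.7%/12 = 2.30833% = 0.0230833.
Each month: B ← B·(1+r) − €550.00.
Month 1: interest €171.39; balance after payment €7,046.39.
Month 2: interest €162.65; balance after payment €6,659.05.
Month 3: interest €153.71; balance after payment €6,262.76.
Month 4: interest €144.57; balance after payment €5,857.33.
Month 5: interest €135.21; balance after payment €5,442.53.

€5,442.53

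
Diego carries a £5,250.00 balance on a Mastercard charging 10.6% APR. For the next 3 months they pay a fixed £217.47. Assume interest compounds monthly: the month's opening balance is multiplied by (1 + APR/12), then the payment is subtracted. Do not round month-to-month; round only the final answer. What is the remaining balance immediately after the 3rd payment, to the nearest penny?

£4,732.17

Monthly rate r = 10.6%/12 = 0.883333% = 0.00883333.
Each month: B ← B·(1+r) − £217.47.
Month 1: interest £46.38; balance after payment £5,078.90.
Month 2: interest £44.86; balance after payment £4,906.30.
Month 3: interest £43.34; balance after payment £4,732.17.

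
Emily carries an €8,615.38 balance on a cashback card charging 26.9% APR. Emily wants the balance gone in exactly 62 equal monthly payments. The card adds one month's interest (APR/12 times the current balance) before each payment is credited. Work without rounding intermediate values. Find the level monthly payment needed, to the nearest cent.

Monthly rate r = 26.9%/12 = 2.24167% = 0.0224167.
Level-payment amortization: P = B₀·r / (1 − (1+r)^(−n)) = 8615.38·0.0224167 / (1 − 1.02242^(−62)).
Denominator 1 − (1+r)^(−62) = 0.74703005.
P = 193.128 / 0.74703005 ≈ 258.53.

€258.53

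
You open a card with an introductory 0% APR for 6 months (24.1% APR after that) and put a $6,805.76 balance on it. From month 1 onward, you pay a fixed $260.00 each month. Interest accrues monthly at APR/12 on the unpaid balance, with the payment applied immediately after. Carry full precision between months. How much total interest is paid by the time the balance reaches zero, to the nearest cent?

Promo months 1–6 at r₀ = 0%/12 = 0; months 7+ at r₁ = 24.1%/12 = 0.0200833.
After month 6 (no interest yet): B = $6,805.76 − 6·$260.00 = $5,245.76.
Then at r₁ with $260.00/mo: n₂ = −ln(1 − r₁·B/P)/ln(1+r₁) ≈ 26.13 → 27 more payments.
Total paid = 32·$260.00 + $33.50 = $8,353.50; interest = $8,353.50 − $6,805.76 = $1,547.74.

$1,547.74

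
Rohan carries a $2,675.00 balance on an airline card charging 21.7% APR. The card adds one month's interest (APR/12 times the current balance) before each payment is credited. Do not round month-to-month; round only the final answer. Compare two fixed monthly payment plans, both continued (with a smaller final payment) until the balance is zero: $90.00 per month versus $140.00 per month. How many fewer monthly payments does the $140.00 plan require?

20 fewer payments

Monthly rate r = 21.7%/12 = 1.80833% = 0.0180833.
At $90.00/mo: n = ⌈−ln(1 − rB₀/P)/ln(1+r)⌉ = 44 payments (last $2.14); total interest = total paid − $2,675.00 = $1,197.14.
At $140.00/mo: 24 payments (last $91.80); total interest $636.80.
Payments saved = 44 − 24 = 20.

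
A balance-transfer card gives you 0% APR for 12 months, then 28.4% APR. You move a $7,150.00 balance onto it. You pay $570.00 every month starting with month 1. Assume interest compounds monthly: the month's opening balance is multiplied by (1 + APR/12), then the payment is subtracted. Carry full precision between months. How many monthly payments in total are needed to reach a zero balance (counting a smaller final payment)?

13 months

Promo months 1–12 at r₀ = 0%/12 = 0; months 13+ at r₁ = 28.4%/12 = 0.0236667.
After month 12 (no interest yet): B = $7,150.00 − 12·$570.00 = $310.00.
Then at r₁ with $570.00/mo: n₂ = −ln(1 − r₁·B/P)/ln(1+r₁) ≈ 0.55 → 1 more payments.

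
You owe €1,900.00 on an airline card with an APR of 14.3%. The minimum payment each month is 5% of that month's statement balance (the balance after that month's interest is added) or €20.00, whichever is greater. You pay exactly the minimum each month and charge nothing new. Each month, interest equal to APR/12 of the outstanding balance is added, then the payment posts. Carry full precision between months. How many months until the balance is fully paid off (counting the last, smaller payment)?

63 months

Monthly rate r = 14.3%/12 = 1.19167% = 0.0119167.
While 5% of the post-interest balance exceeds €20.00, each month B ← (B·(1+r))·(1 − 0.05), i.e. B shrinks by the factor (1+r)·0.95 = 0.96132.
This holds for months 1–40. Entering month 41 the balance is €392.18; 5% of the post-interest balance is now below €20.00, so the flat €20.00 minimum applies from here.
From month 41 a fixed €20.00 at rate r clears €392.18 in 23 more payments. Total: 40 + 23 = 63 months.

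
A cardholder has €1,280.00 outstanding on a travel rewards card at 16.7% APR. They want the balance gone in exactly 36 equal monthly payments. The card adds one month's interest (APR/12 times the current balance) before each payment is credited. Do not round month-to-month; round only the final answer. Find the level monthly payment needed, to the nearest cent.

Monthly rate r = 16.7%/12 = 1.39167% = 0.0139167.
Level-payment amortization: P = B₀·r / (1 − (1+r)^(−n)) = 1280.00·0.0139167 / (1 − 1.01392^(−36)).
Denominator 1 − (1+r)^(−36) = 0.391979016.
P = 17.8133 / 0.391979016 ≈ 45.44.

€45.44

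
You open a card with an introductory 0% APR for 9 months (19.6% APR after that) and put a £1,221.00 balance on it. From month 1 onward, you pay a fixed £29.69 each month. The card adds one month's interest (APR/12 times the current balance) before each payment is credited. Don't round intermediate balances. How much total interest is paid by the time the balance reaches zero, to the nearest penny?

£409.33

Promo months 1–9 at r₀ = 0%/12 = 0; months 10+ at r₁ = 19.6%/12 = 0.0163333.
After month 9 (no interest yet): B = £1,221.00 − 9·£29.69 = £953.79.
Then at r₁ with £29.69/mo: n₂ = −ln(1 − r₁·B/P)/ln(1+r₁) ≈ 45.91 → 46 more payments.
Total paid = 54·£29.69 + £27.07 = £1,630.33; interest = £1,630.33 − £1,221.00 = £409.33.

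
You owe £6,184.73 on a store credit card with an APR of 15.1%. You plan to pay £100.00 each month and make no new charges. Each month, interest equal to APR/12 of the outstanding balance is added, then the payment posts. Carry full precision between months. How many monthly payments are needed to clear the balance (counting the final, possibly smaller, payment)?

Monthly rate r = 15.1%/12 = 1.25833% = 0.0125833.
Recurrence: B ← B·(1+r) − £100.00.
Month 1: interest £77.82; balance after payment £6,162.55.
Month 2: interest £77.55; balance after payment £6,140.10.
Closed form: n = −ln(1 − rB₀/P)/ln(1+r) = −ln(0.22175)/ln(1.01258) ≈ 120.448, so the balance reaches zero during payment 121.

121 months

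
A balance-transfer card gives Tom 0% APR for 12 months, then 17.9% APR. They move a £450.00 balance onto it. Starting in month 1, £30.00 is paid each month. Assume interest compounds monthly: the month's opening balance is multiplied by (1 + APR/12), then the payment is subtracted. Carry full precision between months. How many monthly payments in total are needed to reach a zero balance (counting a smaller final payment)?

Promo months 1–12 at r₀ = 0%/12 = 0; months 13+ at r₁ = 17.9%/12 = 0.0149167.
After month 12 (no interest yet): B = £450.00 − 12·£30.00 = £90.00.
Then at r₁ with £30.00/mo: n₂ = −ln(1 − r₁·B/P)/ln(1+r₁) ≈ 3.09 → 4 more payments.

16 months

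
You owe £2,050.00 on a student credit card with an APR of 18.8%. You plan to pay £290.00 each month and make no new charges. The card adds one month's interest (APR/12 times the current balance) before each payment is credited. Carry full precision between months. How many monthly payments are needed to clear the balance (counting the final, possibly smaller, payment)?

8 months

Monthly rate r = 18.8%/12 = 1.56667% = 0.0156667.
Recurrence: B ← B·(1+r) − £290.00.
Month 1: interest £32.12; balance after payment £1,792.12.
Month 2: interest £28.08; balance after payment £1,530.19.
Closed form: n = −ln(1 − rB₀/P)/ln(1+r) = −ln(0.88925)/ln(1.01567) ≈ 7.550, so the balance reaches zero during payment 8.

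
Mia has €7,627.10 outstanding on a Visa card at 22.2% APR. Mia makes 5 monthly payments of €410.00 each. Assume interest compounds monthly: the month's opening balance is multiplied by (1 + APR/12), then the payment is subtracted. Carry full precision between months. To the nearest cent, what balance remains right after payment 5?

Monthly rate r = 22.2%/12 = 1.85% = 0.0185.
Each month: B ← B·(1+r) − €410.00.
Month 1: interest €141.10; balance after payment €7,358.20.
Month 2: interest €136.13; balance after payment €7,084.33.
Month 3: interest €131.06; balance after payment €6,805.39.
Month 4: interest €125.90; balance after payment €6,521.29.
Month 5: interest €120.64; balance after payment €6,231.93.

€6,231.93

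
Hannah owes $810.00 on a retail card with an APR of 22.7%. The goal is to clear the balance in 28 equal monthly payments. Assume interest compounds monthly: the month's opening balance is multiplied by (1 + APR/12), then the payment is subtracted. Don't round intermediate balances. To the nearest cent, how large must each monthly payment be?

$37.53

Monthly rate r = 22.7%/12 = 1.89167% = 0.0189167.
Level-payment amortization: P = B₀·r / (1 − (1+r)^(−n)) = 810.00·0.0189167 / (1 − 1.01892^(−28)).
Denominator 1 − (1+r)^(−28) = 0.408278503.
P = 15.3225 / 0.408278503 ≈ 37.53.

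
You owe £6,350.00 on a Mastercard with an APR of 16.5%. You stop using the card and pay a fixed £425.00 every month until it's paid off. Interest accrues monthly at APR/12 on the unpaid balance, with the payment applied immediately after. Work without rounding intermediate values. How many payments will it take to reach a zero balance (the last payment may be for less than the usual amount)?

Monthly rate r = 16.5%/12 = 1.375% = 0.01375.
Recurrence: B ← B·(1+r) − £425.00.
Month 1: interest £87.31; balance after payment £6,012.31.
Month 2: interest £82.67; balance after payment £5,669.98.
Closed form: n = −ln(1 − rB₀/P)/ln(1+r) = −ln(0.79456)/ln(1.01375) ≈ 16.840, so the balance reaches zero during payment 17.

17 months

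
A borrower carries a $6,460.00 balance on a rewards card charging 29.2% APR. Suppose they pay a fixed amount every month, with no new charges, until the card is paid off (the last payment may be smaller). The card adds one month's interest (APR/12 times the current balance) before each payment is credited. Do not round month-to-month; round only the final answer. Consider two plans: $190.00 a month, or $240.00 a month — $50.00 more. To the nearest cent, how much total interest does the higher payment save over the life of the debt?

$3,257.33

Monthly rate r = 29.2%/12 = 2.43333% = 0.0243333.
At $190.00/mo: n = ⌈−ln(1 − rB₀/P)/ln(1+r)⌉ = 74 payments (last $10.60); total interest = total paid − $6,460.00 = $7,420.60.
At $240.00/mo: 45 payments (last $63.27); total interest $4,163.27.
Interest saved = $7,420.60 − $4,163.27 = $3,257.33.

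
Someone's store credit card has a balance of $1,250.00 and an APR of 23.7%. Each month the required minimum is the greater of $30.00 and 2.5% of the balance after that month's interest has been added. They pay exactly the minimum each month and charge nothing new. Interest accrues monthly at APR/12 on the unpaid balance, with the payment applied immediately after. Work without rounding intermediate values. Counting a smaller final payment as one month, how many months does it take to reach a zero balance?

Monthly rate r = 23.7%/12 = 1.975% = 0.01975.
While 2.5% of the post-interest balance exceeds $30.00, each month B ← (B·(1+r))·(1 − 0.025), i.e. B shrinks by the factor (1+r)·0.975 = 0.99426.
This holds for months 1–11. Entering month 12 the balance is $1,173.25; 2.5% of the post-interest balance is now below $30.00, so the flat $30.00 minimum applies from here.
From month 12 a fixed $30.00 at rate r clears $1,173.25 in 76 more payments. Total: 11 + 76 = 87 months.

87 months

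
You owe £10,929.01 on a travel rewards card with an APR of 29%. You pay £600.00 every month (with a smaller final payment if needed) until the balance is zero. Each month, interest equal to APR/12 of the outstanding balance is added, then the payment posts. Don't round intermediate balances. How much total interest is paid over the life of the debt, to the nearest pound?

£3,650

Monthly rate r = 29%/12 = 2.41667% = 0.0241667.
Payoff takes n = ⌈−ln(1 − rB₀/P)/ln(1+r)⌉ = ⌈24.296⌉ = 25 payments; the last is £179.05.
Total paid = 24·£600.00 + £179.05 = £14,579.05.
Total interest = total paid − principal = £14,579.05 − £10,929.01 = £3,650.04.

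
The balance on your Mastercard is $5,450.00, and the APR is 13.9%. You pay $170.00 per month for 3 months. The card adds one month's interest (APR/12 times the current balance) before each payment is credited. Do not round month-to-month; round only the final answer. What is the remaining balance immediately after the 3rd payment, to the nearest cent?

$5,125.66

Monthly rate r = 13.9%/12 = 1.15833% = 0.0115833.
Each month: B ← B·(1+r) − $170.00.
Month 1: interest $63.13; balance after payment $5,343.13.
Month 2: interest $61.89; balance after payment $5,235.02.
Month 3: interest $60.64; balance after payment $5,125.66.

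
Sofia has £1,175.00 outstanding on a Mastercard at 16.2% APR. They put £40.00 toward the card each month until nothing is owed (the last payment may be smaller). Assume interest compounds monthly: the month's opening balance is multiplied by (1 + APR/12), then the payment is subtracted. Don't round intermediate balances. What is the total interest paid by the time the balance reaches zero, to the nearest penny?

£331.77

Monthly rate r = 16.2%/12 = 1.35% = 0.0135.
Payoff takes n = ⌈−ln(1 − rB₀/P)/ln(1+r)⌉ = ⌈37.668⌉ = 38 payments; the last is £26.77.
Total paid = 37·£40.00 + £26.77 = £1,506.77.
Total interest = total paid − principal = £1,506.77 − £1,175.00 = £331.77.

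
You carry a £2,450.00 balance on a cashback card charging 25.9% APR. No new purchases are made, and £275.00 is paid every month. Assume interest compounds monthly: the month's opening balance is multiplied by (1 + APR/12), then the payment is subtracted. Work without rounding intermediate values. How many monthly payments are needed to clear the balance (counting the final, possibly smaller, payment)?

11 months

Monthly rate r = 25.9%/12 = 2.15833% = 0.0215833.
Recurrence: B ← B·(1+r) − £275.00.
Month 1: interest £52.88; balance after payment £2,227.88.
Month 2: interest £48.09; balance after payment £2,000.96.
Closed form: n = −ln(1 − rB₀/P)/ln(1+r) = −ln(0.80771)/ln(1.02158) ≈ 10.001, so the balance reaches zero during payment 11.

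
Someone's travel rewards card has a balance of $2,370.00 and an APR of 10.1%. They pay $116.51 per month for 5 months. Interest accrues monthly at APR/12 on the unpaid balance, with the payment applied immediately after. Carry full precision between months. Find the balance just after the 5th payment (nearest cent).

Monthly rate r = 10.1%/12 = 0.841667% = 0.00841667.
Each month: B ← B·(1+r) − $116.51.
Month 1: interest $19.95; balance after payment $2,273.44.
Month 2: interest $19.13; balance after payment $2,176.06.
Month 3: interest $18.32; balance after payment $2,077.87.
Month 4: interest $17.49; balance after payment $1,978.85.
Month 5: interest $16.66; balance after payment $1,878.99.

$1,878.99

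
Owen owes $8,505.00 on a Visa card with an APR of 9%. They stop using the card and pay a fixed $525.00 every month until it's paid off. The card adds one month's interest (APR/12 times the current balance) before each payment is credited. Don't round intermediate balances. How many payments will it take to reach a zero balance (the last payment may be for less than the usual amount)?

18 payments

Monthly rate r = 9%/12 = 0.75% = 0.0075.
Recurrence: B ← B·(1+r) − $525.00.
Month 1: interest $63.79; balance after payment $8,043.79.
Month 2: interest $60.33; balance after payment $7,579.12.
Closed form: n = −ln(1 − rB₀/P)/ln(1+r) = −ln(0.8785)/ln(1.0075) ≈ 17.337, so the balance reaches zero during payment 18.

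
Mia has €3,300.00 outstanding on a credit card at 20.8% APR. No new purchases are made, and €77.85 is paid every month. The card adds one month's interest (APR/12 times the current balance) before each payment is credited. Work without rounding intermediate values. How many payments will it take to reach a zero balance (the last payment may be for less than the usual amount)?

Monthly rate r = 20.8%/12 = 1.73333% = 0.0173333.
Recurrence: B ← B·(1+r) − €77.85.
Month 1: interest €57.20; balance after payment €3,279.35.
Month 2: interest €56.84; balance after payment €3,258.34.
Closed form: n = −ln(1 − rB₀/P)/ln(1+r) = −ln(0.26525)/ln(1.01733) ≈ 77.223, so the balance reaches zero during payment 78.

78 months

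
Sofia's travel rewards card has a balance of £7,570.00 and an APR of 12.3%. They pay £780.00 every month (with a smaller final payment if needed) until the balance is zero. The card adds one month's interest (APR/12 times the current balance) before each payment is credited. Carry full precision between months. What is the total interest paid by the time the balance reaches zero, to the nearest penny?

Monthly rate r = 12.3%/12 = 1.025% = 0.01025.
Payoff takes n = ⌈−ln(1 − rB₀/P)/ln(1+r)⌉ = ⌈10.275⌉ = 11 payments; the last is £215.11.
Total paid = 10·£780.00 + £215.11 = £8,015.11.
Total interest = total paid − principal = £8,015.11 − £7,570.00 = £445.11.

£445.11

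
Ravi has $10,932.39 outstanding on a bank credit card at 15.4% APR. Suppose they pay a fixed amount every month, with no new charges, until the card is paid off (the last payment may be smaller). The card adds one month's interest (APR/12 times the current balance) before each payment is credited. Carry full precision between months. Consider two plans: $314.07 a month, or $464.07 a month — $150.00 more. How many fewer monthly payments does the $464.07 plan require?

18 fewer payments

Monthly rate r = 15.4%/12 = 1.28333% = 0.0128333.
At $314.07/mo: n = ⌈−ln(1 − rB₀/P)/ln(1+r)⌉ = 47 payments (last $131.03); total interest = total paid − $10,932.39 = $3,645.86.
At $464.07/mo: 29 payments (last $107.95); total interest $2,169.52.
Payments saved = 47 − 29 = 18.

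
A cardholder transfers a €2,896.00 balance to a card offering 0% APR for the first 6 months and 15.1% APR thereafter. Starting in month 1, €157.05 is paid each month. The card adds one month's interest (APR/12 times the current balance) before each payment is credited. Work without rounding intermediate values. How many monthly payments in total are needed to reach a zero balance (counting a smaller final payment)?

Promo months 1–6 at r₀ = 0%/12 = 0; months 7+ at r₁ = 15.1%/12 = 0.0125833.
After month 6 (no interest yet): B = €2,896.00 − 6·€157.05 = €1,953.70.
Then at r₁ with €157.05/mo: n₂ = −ln(1 − r₁·B/P)/ln(1+r₁) ≈ 13.61 → 14 more payments.

20 payments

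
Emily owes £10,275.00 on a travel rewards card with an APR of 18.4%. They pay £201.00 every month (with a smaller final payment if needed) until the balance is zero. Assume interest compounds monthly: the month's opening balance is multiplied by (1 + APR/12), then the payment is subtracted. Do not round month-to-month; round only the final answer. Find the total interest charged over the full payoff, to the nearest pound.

£9,957

Monthly rate r = 18.4%/12 = 1.53333% = 0.0153333.
Payoff takes n = ⌈−ln(1 − rB₀/P)/ln(1+r)⌉ = ⌈100.657⌉ = 101 payments; the last is £132.40.
Total paid = 100·£201.00 + £132.40 = £20,232.40.
Total interest = total paid − principal = £20,232.40 − £10,275.00 = £9,957.40.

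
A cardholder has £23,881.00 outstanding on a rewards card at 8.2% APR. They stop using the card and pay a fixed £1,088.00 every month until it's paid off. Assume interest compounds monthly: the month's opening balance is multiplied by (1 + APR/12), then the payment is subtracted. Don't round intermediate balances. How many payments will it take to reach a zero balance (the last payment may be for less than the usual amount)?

Monthly rate r = 8.2%/12 = 0.683333% = 0.00683333.
Recurrence: B ← B·(1+r) − £1,088.00.
Month 1: interest £163.19; balance after payment £22,956.19.
Month 2: interest £156.87; balance after payment £22,025.05.
Closed form: n = −ln(1 − rB₀/P)/ln(1+r) = −ln(0.85001)/ln(1.00683) ≈ 23.862, so the balance reaches zero during payment 24.

24 payments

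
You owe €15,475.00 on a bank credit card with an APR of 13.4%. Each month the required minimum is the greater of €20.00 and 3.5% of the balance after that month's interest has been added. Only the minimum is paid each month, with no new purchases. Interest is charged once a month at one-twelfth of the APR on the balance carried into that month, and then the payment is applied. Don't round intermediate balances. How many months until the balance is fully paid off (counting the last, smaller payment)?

Monthly rate r = 13.4%/12 = 1.11667% = 0.0111667.
While 3.5% of the post-interest balance exceeds €20.00, each month B ← (B·(1+r))·(1 − 0.035), i.e. B shrinks by the factor (1+r)·0.965 = 0.97578.
This holds for months 1–135. Entering month 136 the balance is €564.79; 3.5% of the post-interest balance is now below €20.00, so the flat €20.00 minimum applies from here.
From month 136 a fixed €20.00 at rate r clears €564.79 in 35 more payments. Total: 135 + 35 = 170 months.

170 months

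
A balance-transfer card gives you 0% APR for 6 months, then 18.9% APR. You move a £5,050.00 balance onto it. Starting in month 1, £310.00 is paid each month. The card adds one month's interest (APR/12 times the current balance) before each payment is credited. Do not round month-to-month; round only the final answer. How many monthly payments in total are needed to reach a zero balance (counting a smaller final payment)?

18 months

Promo months 1–6 at r₀ = 0%/12 = 0; months 7+ at r₁ = 18.9%/12 = 0.01575.
After month 6 (no interest yet): B = £5,050.00 − 6·£310.00 = £3,190.00.
Then at r₁ with £310.00/mo: n₂ = −ln(1 − r₁·B/P)/ln(1+r₁) ≈ 11.32 → 12 more payments.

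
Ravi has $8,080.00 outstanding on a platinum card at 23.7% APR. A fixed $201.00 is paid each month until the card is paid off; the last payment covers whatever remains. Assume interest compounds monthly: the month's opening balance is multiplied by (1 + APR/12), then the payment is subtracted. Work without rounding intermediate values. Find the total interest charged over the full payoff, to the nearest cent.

Monthly rate r = 23.7%/12 = 1.975% = 0.01975.
Payoff takes n = ⌈−ln(1 − rB₀/P)/ln(1+r)⌉ = ⌈80.764⌉ = 81 payments; the last is $153.91.
Total paid = 80·$201.00 + $153.91 = $16,233.91.
Total interest = total paid − principal = $16,233.91 − $8,080.00 = $8,153.91.

$8,153.91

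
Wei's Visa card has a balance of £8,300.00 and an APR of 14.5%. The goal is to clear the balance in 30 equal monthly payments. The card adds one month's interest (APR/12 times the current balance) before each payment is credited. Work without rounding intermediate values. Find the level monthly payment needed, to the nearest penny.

Monthly rate r = 14.5%/12 = 1.20833% = 0.0120833.
Level-payment amortization: P = B₀·r / (1 − (1+r)^(−n)) = 8300.00·0.0120833 / (1 − 1.01208^(−30)).
Denominator 1 − (1+r)^(−30) = 0.302552042.
P = 100.292 / 0.302552042 ≈ 331.49.

£331.49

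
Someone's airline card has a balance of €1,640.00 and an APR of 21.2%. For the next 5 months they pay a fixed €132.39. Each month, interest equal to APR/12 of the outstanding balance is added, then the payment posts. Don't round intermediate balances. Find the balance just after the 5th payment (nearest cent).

Monthly rate r = 21.2%/12 = 1.76667% = 0.0176667.
Each month: B ← B·(1+r) − €132.39.
Month 1: interest €28.97; balance after payment €1,536.58.
Month 2: interest €27.15; balance after payment €1,431.34.
Month 3: interest €25.29; balance after payment €1,324.24.
Month 4: interest €23.39; balance after payment €1,215.24.
Month 5: interest €21.47; balance after payment €1,104.32.

€1,104.32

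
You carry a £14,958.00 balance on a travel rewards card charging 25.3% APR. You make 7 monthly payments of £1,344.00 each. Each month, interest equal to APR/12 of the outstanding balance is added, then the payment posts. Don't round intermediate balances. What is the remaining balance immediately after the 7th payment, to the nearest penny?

Monthly rate r = 25.3%/12 = 2.10833% = 0.0210833.
Each month: B ← B·(1+r) − £1,344.00.
Month 1: interest £315.36; balance after payment £13,929.36.
Month 2: interest £293.68; balance after payment £12,879.04.
Month 3: interest £271.53; balance after payment £11,806.58.
Month 4: interest £248.92; balance after payment £10,711.50.
Month 5: interest £225.83; balance after payment £9,593.33.
Month 6: interest £202.26; balance after payment £8,451.59.
Month 7: interest £178.19; balance after payment £7,285.78.

£7,285.78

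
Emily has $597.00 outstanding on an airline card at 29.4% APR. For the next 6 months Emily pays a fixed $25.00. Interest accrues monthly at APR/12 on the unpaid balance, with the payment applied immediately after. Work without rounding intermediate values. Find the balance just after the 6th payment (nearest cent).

$530.82

Monthly rate r = 29.4%/12 = 2.45% = 0.0245.
Each month: B ← B·(1+r) − $25.00.
Month 1: interest $14.63; balance after payment $586.63.
Month 2: interest $14.37; balance after payment $576.00.
Month 3: interest $14.11; balance after payment $565.11.
Month 4: interest $13.85; balance after payment $553.96.
Month 5: interest $13.57; balance after payment $542.53.
Month 6: interest $13.29; balance after payment $530.82.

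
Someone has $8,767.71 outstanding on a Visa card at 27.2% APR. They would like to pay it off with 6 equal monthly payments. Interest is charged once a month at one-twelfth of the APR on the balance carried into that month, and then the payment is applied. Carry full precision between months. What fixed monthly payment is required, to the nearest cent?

Monthly rate r = 27.2%/12 = 2.26667% = 0.0226667.
Level-payment amortization: P = B₀·r / (1 − (1+r)^(−n)) = 8767.71·0.0226667 / (1 − 1.02267^(−6)).
Denominator 1 − (1+r)^(−6) = 0.125831009.
P = 198.735 / 0.125831009 ≈ 1579.38.

$1,579.38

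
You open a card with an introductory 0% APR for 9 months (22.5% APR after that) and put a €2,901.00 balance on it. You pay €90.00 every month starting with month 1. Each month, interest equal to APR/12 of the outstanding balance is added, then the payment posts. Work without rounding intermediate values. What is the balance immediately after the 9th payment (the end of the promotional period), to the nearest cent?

Promo months 1–9 at r₀ = 0%/12 = 0; months 10+ at r₁ = 22.5%/12 = 0.01875.
After month 9 (no interest yet): B = €2,901.00 − 9·€90.00 = €2,091.00.

€2,091.00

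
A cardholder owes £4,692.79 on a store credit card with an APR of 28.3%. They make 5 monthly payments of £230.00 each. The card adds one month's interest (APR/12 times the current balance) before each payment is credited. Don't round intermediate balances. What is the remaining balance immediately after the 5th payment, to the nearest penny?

Monthly rate r = 28.3%/12 = 2.35833% = 0.0235833.
Each month: B ← B·(1+r) − £230.00.
Month 1: interest £110.67; balance after payment £4,573.46.
Month 2: interest £107.86; balance after payment £4,451.32.
Month 3: interest £104.98; balance after payment £4,326.30.
Month 4: interest £102.03; balance after payment £4,198.32.
Month 5: interest £99.01; balance after payment £4,067.34.

£4,067.34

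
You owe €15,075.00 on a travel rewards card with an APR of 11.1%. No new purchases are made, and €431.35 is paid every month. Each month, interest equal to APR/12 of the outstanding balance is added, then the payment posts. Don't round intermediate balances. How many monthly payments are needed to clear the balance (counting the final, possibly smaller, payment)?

43 months

Monthly rate r = 11.1%/12 = 0.925% = 0.00925.
Recurrence: B ← B·(1+r) − €431.35.
Month 1: interest €139.44; balance after payment €14,783.09.
Month 2: interest €136.74; balance after payment €14,488.49.
Closed form: n = −ln(1 − rB₀/P)/ln(1+r) = −ln(0.67673)/ln(1.00925) ≈ 42.410, so the balance reaches zero during payment 43.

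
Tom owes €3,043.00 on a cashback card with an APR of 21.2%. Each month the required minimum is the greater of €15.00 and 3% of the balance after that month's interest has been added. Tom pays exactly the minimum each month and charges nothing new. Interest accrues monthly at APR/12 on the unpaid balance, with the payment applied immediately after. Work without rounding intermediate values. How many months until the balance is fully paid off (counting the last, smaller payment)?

191 months

Monthly rate r = 21.2%/12 = 1.76667% = 0.0176667.
While 3% of the post-interest balance exceeds €15.00, each month B ← (B·(1+r))·(1 − 0.03), i.e. B shrinks by the factor (1+r)·0.97 = 0.98714.
This holds for months 1–141. Entering month 142 the balance is €490.34; 3% of the post-interest balance is now below €15.00, so the flat €15.00 minimum applies from here.
From month 142 a fixed €15.00 at rate r clears €490.34 in 50 more payments. Total: 141 + 50 = 191 months.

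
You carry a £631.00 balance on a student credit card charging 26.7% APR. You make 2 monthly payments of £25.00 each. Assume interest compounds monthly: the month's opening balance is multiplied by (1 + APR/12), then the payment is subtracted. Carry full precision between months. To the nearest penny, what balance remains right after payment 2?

Monthly rate r = 26.7%/12 = 2.225% = 0.02225.
Each month: B ← B·(1+r) − £25.00.
Month 1: interest £14.04; balance after payment £620.04.
Month 2: interest £13.80; balance after payment £608.84.

£608.84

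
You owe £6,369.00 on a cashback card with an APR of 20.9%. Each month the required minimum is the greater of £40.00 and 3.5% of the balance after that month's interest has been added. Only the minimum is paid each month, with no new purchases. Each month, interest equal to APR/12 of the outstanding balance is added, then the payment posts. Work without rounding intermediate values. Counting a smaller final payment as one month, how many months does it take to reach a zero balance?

134 months

Monthly rate r = 20.9%/12 = 1.74167% = 0.0174167.
While 3.5% of the post-interest balance exceeds £40.00, each month B ← (B·(1+r))·(1 − 0.035), i.e. B shrinks by the factor (1+r)·0.965 = 0.98181.
This holds for months 1–95. Entering month 96 the balance is £1,113.16; 3.5% of the post-interest balance is now below £40.00, so the flat £40.00 minimum applies from here.
From month 96 a fixed £40.00 at rate r clears £1,113.16 in 39 more payments. Total: 95 + 39 = 134 months.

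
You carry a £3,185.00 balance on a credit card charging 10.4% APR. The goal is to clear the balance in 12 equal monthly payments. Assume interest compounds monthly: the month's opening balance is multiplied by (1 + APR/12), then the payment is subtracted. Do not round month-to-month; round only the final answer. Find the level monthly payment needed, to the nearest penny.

Monthly rate r = 10.4%/12 = 0.866667% = 0.00866667.
Level-payment amortization: P = B₀·r / (1 − (1+r)^(−n)) = 3185.00·0.00866667 / (1 − 1.00867^(−12)).
Denominator 1 − (1+r)^(−12) = 0.0983707914.
P = 27.6033 / 0.0983707914 ≈ 280.60.

£280.60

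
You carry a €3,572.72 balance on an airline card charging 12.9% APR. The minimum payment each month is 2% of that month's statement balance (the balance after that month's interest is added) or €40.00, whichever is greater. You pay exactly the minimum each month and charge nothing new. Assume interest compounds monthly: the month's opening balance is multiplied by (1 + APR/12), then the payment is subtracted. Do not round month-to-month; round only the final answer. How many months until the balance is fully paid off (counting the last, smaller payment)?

Monthly rate r = 12.9%/12 = 1.075% = 0.01075.
While 2% of the post-interest balance exceeds €40.00, each month B ← (B·(1+r))·(1 − 0.02), i.e. B shrinks by the factor (1+r)·0.98 = 0.99054.
This holds for months 1–63. Entering month 64 the balance is €1,962.45; 2% of the post-interest balance is now below €40.00, so the flat €40.00 minimum applies from here.
From month 64 a fixed €40.00 at rate r clears €1,962.45 in 71 more payments. Total: 63 + 71 = 134 months.

134 months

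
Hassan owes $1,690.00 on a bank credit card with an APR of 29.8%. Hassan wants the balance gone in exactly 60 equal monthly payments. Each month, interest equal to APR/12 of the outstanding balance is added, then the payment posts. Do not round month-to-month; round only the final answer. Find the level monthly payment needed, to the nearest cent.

$54.47

Monthly rate r = 29.8%/12 = 2.48333% = 0.0248333.
Level-payment amortization: P = B₀·r / (1 − (1+r)^(−n)) = 1690.00·0.0248333 / (1 − 1.02483^(−60)).
Denominator 1 − (1+r)^(−60) = 0.770487977.
P = 41.9683 / 0.770487977 ≈ 54.47.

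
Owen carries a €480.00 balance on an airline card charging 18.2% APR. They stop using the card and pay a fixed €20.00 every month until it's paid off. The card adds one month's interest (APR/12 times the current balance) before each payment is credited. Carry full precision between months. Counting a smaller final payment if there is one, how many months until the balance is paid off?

31 months

Monthly rate r = 18.2%/12 = 1.51667% = 0.0151667.
Recurrence: B ← B·(1+r) − €20.00.
Month 1: interest €7.28; balance after payment €467.28.
Month 2: interest €7.09; balance after payment €454.37.
Closed form: n = −ln(1 − rB₀/P)/ln(1+r) = −ln(0.636)/ln(1.01517) ≈ 30.065, so the balance reaches zero during payment 31.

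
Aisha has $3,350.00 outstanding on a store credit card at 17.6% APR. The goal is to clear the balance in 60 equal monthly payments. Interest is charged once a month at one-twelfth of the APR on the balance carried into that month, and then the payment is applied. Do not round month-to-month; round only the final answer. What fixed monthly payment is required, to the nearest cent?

$84.34

Monthly rate r = 17.6%/12 = 1.46667% = 0.0146667.
Level-payment amortization: P = B₀·r / (1 − (1+r)^(−n)) = 3350.00·0.0146667 / (1 − 1.01467^(−60)).
Denominator 1 − (1+r)^(−60) = 0.582557755.
P = 49.1333 / 0.582557755 ≈ 84.34.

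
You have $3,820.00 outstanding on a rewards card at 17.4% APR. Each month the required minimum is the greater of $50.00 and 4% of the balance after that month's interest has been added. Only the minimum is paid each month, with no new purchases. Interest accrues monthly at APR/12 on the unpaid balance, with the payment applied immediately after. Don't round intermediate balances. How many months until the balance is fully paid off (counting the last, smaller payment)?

74 months

Monthly rate r = 17.4%/12 = 1.45% = 0.0145.
While 4% of the post-interest balance exceeds $50.00, each month B ← (B·(1+r))·(1 − 0.04), i.e. B shrinks by the factor (1+r)·0.96 = 0.97392.
This holds for months 1–43. Entering month 44 the balance is $1,226.21; 4% of the post-interest balance is now below $50.00, so the flat $50.00 minimum applies from here.
From month 44 a fixed $50.00 at rate r clears $1,226.21 in 31 more payments. Total: 43 + 31 = 74 months.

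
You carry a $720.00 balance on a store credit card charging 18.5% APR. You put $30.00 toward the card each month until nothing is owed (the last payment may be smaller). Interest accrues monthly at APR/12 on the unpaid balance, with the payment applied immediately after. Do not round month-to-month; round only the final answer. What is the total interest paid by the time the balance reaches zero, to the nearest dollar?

Monthly rate r = 18.5%/12 = 1.54167% = 0.0154167.
Payoff takes n = ⌈−ln(1 − rB₀/P)/ln(1+r)⌉ = ⌈30.200⌉ = 31 payments; the last is $6.05.
Total paid = 30·$30.00 + $6.05 = $906.05.
Total interest = total paid − principal = $906.05 − $720.00 = $186.05.

$186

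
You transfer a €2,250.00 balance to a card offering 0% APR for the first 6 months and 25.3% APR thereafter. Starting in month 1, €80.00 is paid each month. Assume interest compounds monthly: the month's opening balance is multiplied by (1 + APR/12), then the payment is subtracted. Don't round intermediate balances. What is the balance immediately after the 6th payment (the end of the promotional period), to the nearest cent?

€1,770.00

Promo months 1–6 at r₀ = 0%/12 = 0; months 7+ at r₁ = 25.3%/12 = 0.0210833.
After month 6 (no interest yet): B = €2,250.00 − 6·€80.00 = €1,770.00.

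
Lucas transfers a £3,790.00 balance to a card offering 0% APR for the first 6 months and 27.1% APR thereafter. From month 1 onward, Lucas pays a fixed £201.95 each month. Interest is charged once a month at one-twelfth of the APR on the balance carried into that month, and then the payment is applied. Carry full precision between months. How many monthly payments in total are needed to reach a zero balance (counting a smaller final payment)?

22 payments

Promo months 1–6 at r₀ = 0%/12 = 0; months 7+ at r₁ = 27.1%/12 = 0.0225833.
After month 6 (no interest yet): B = £3,790.00 − 6·£201.95 = £2,578.30.
Then at r₁ with £201.95/mo: n₂ = −ln(1 − r₁·B/P)/ln(1+r₁) ≈ 15.23 → 16 more payments.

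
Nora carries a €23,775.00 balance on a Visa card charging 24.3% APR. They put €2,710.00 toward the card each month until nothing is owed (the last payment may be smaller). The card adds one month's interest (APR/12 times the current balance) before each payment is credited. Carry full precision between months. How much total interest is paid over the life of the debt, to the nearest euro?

€2,670

Monthly rate r = 24.3%/12 = 2.025% = 0.02025.
Payoff takes n = ⌈−ln(1 − rB₀/P)/ln(1+r)⌉ = ⌈9.756⌉ = 10 payments; the last is €2,055.02.
Total paid = 9·€2,710.00 + €2,055.02 = €26,445.02.
Total interest = total paid − principal = €26,445.02 − €23,775.00 = €2,670.02.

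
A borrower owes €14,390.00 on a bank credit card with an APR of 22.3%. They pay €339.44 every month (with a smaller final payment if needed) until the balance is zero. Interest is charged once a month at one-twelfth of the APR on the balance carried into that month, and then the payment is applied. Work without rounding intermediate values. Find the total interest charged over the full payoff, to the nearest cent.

Monthly rate r = 22.3%/12 = 1.85833% = 0.0185833.
Payoff takes n = ⌈−ln(1 − rB₀/P)/ln(1+r)⌉ = ⌈84.195⌉ = 85 payments; the last is €66.85.
Total paid = 84·€339.44 + €66.85 = €28,579.81.
Total interest = total paid − principal = €28,579.81 − €14,390.00 = €14,189.81.

€14,189.81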